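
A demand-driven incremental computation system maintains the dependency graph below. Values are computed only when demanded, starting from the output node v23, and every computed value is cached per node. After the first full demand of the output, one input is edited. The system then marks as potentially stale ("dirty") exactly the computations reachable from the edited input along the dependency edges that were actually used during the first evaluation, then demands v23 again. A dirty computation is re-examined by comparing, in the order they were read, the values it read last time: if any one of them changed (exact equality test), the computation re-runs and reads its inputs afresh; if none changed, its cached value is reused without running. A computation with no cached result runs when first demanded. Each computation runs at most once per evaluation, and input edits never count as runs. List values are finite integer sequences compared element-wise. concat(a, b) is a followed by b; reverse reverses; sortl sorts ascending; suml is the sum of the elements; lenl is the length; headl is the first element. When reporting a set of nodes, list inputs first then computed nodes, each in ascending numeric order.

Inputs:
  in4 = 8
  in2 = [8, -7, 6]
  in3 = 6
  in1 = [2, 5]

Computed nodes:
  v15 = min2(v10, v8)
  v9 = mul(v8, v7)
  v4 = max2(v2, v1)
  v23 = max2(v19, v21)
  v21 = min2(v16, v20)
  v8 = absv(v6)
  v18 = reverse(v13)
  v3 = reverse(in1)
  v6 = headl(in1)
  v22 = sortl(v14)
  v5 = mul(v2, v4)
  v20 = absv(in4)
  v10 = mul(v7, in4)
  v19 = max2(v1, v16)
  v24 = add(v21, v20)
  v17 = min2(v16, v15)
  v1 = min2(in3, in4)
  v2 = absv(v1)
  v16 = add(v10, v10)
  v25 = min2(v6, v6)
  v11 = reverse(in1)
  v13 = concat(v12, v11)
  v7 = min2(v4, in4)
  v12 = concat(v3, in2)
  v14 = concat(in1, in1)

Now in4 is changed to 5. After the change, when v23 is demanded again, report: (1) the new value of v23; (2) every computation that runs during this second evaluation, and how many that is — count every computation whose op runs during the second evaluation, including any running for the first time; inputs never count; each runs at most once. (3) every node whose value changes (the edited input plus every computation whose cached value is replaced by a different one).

New value of v23: 50.
Computations that run: v1, v2, v4, v7, v10, v16, v19, v20, v21, v23 — 10 in total.
Values that change: in4, v1, v2, v4, v7, v10, v16, v19, v20, v21, v23.

First evaluation (everything demanded from the output):
  v1 = min2(6, 8) = 6
  v2 = absv(6) = 6
  v4 = max2(6, 6) = 6
  v7 = min2(6, 8) = 6
  v10 = mul(6, 8) = 48
  v16 = add(48, 48) = 96
  v19 = max2(6, 96) = 96
  v20 = absv(8) = 8
  v21 = min2(96, 8) = 8
  v23 = max2(96, 8) = 96

Propagation after the edit:
  v1: runs — in4 8->5; result 5.
  v2: runs — v1 6->5; result 5.
  v4: runs — v2 6->5; v1 6->5; result 5.
  v7: runs — v4 6->5; in4 8->5; result 5.
  v10: runs — v7 6->5; in4 8->5; result 25.
  v16: runs — v10 48->25; v10 48->25; result 50.
  v19: runs — v1 6->5; v16 96->50; result 50.
  v20: runs — in4 8->5; result 5.
  v21: runs — v16 96->50; v20 8->5; result 5.
  v23: runs — v19 96->50; v21 8->5; result 50.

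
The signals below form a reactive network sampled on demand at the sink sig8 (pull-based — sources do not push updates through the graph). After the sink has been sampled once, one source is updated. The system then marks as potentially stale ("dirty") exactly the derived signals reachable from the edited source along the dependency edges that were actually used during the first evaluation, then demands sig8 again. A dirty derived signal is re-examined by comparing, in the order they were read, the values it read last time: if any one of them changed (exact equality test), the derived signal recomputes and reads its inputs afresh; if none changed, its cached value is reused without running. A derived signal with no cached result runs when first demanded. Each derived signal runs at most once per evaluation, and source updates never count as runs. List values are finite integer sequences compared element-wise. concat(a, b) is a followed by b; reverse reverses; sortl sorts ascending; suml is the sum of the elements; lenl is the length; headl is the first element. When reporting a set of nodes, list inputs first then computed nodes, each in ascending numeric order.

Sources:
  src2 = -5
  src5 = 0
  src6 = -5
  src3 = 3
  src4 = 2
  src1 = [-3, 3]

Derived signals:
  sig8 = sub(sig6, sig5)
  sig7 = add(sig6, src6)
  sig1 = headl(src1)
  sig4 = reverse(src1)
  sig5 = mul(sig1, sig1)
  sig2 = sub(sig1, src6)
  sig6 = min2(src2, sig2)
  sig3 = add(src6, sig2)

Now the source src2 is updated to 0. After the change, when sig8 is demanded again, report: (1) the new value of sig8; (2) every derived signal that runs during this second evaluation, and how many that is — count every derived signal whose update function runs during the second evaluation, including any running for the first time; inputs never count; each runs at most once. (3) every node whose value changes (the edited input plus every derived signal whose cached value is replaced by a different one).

sig8 now evaluates to -9.
Run set: sig6, sig8 (2 run).
Changed values: src2, sig6, sig8.

Initial pass — values computed on the first demand:
  sig1 = headl([-3, 3]) = -3
  sig2 = sub(-3, -5) = 2
  sig5 = mul(-3, -3) = 9
  sig6 = min2(-5, 2) = -5
  sig8 = sub(-5, 9) = -14

Second demand — change propagation:
  sig6: re-runs because src2 -5->0; new result 0.
  sig8: re-runs because sig6 -5->0; new result -9.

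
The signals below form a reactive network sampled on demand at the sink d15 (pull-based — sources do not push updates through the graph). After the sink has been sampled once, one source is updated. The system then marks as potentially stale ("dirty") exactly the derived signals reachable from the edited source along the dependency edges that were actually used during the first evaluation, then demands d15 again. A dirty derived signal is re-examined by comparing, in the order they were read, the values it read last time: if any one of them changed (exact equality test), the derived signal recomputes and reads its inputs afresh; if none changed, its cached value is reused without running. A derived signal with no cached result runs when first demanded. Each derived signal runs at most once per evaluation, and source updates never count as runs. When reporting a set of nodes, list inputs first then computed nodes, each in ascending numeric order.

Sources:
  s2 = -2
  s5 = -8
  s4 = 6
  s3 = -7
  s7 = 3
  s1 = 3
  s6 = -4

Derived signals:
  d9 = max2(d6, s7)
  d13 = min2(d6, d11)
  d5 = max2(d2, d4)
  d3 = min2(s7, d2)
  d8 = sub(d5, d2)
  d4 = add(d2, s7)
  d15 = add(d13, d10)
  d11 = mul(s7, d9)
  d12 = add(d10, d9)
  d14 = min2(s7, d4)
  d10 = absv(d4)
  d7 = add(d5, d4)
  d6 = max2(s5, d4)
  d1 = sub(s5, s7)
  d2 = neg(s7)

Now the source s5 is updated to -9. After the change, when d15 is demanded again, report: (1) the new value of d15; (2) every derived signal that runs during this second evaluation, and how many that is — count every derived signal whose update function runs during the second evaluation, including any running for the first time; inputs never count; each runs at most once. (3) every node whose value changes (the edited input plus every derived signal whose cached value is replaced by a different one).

d15 now evaluates to 0.
Run set: d6 (1 run).
Changed values: s5.
The important point: d6 recomputes to an identical value, and the output ends up unchanged.

Initial pass — values computed on the first demand:
  d2 = neg(3) = -3
  d4 = add(-3, 3) = 0
  d6 = max2(-8, 0) = 0
  d9 = max2(0, 3) = 3
  d10 = absv(0) = 0
  d11 = mul(3, 3) = 9
  d13 = min2(0, 9) = 0
  d15 = add(0, 0) = 0

Second demand — change propagation:
  d6: re-runs because s5 -8->-9; new result 0 (unchanged).
  d9: re-examined; everything it read last time is the same (d6 unchanged, s7 unchanged) — cache 3 kept, no run.
  d11: re-examined; everything it read last time is the same (s7 unchanged, d9 unchanged) — cache 9 kept, no run.
  d13: re-examined; everything it read last time is the same (d6 unchanged, d11 unchanged) — cache 0 kept, no run.
  d15: re-examined; everything it read last time is the same (d13 unchanged, d10 unchanged) — cache 0 kept, no run.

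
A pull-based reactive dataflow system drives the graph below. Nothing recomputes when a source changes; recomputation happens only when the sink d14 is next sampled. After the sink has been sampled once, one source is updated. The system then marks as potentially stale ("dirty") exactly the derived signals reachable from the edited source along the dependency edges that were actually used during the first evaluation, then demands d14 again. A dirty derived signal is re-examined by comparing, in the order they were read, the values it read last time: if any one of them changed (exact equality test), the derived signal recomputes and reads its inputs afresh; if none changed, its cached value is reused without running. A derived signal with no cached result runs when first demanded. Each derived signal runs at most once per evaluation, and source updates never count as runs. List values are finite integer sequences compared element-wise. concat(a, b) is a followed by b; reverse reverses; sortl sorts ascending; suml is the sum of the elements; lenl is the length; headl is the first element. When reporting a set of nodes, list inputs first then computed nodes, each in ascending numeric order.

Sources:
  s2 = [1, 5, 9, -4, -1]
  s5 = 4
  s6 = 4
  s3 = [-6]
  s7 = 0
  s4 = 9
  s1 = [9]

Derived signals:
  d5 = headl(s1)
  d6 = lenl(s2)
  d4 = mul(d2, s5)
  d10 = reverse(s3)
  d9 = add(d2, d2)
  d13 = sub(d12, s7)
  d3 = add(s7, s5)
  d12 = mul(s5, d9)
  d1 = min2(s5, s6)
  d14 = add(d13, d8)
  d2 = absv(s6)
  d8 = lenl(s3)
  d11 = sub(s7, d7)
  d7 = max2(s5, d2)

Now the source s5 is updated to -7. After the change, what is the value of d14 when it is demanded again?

New value of d14: -55.

First evaluation (everything demanded from the output):
  d2 = absv(4) = 4
  d8 = lenl([-6]) = 1
  d9 = add(4, 4) = 8
  d12 = mul(4, 8) = 32
  d13 = sub(32, 0) = 32
  d14 = add(32, 1) = 33

Propagation after the edit:
  d12: runs — s5 4->-7; result -56.
  d13: runs — d12 32->-56; result -56.
  d14: runs — d13 32->-56; result -55.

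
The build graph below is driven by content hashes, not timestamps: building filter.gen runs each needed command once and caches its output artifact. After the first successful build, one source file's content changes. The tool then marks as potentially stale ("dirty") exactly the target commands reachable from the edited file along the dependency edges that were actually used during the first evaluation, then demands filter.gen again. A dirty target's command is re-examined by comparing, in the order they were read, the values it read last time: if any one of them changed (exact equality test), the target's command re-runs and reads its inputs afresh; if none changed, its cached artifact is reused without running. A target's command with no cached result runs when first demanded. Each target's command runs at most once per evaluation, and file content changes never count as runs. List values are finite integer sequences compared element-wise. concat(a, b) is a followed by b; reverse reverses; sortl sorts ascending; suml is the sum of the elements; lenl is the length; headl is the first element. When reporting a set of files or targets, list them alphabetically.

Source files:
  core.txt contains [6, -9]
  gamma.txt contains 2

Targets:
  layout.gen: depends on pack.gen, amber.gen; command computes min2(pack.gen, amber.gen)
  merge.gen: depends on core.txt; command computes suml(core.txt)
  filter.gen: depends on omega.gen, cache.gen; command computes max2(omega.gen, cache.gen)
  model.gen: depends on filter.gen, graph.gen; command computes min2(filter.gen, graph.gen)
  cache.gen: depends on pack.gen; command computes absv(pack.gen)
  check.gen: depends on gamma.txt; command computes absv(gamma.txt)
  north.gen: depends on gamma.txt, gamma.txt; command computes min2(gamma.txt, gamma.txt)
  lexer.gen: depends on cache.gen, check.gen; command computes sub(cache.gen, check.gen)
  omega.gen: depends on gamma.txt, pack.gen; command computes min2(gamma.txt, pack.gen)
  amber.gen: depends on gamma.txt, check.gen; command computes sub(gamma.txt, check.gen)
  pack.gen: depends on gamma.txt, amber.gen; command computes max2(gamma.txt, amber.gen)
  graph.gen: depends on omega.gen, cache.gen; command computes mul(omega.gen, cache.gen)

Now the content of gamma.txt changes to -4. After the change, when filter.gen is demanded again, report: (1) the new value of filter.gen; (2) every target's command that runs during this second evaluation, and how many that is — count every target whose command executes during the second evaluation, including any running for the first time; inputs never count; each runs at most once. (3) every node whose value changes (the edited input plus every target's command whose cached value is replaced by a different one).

filter.gen now evaluates to 4.
Run set: amber.gen, cache.gen, check.gen, filter.gen, omega.gen, pack.gen (6 run).
Changed values: amber.gen, cache.gen, check.gen, filter.gen, gamma.txt, omega.gen, pack.gen.

Initial pass — values computed on the first demand:
  check.gen = absv(2) = 2
  amber.gen = sub(2, 2) = 0
  pack.gen = max2(2, 0) = 2
  cache.gen = absv(2) = 2
  omega.gen = min2(2, 2) = 2
  filter.gen = max2(2, 2) = 2

Second demand — change propagation:
  check.gen: re-runs because gamma.txt 2->-4; new result 4.
  amber.gen: re-runs because gamma.txt 2->-4; check.gen 2->4; new result -8.
  pack.gen: re-runs because gamma.txt 2->-4; amber.gen 0->-8; new result -4.
  cache.gen: re-runs because pack.gen 2->-4; new result 4.
  omega.gen: re-runs because gamma.txt 2->-4; pack.gen 2->-4; new result -4.
  filter.gen: re-runs because omega.gen 2->-4; cache.gen 2->4; new result 4.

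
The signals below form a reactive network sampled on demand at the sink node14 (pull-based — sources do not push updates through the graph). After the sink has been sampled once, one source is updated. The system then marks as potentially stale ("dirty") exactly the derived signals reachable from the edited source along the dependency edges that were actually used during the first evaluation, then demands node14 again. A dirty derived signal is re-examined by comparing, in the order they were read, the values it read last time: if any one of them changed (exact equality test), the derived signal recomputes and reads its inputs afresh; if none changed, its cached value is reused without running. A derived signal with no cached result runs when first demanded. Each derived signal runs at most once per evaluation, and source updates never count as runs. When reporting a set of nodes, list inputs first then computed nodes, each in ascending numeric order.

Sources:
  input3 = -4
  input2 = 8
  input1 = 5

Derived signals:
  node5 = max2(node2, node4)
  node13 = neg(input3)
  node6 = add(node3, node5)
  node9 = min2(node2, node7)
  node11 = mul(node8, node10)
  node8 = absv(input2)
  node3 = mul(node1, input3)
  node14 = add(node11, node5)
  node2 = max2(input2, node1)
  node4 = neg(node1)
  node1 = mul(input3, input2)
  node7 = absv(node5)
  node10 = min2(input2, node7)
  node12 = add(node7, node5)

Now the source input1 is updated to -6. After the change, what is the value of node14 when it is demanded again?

node14 now evaluates to 96.
The important point: nothing the output needs ever reads input1, so the edit is invisible to it.

Initial pass — values computed on the first demand:
  node1 = mul(-4, 8) = -32
  node2 = max2(8, -32) = 8
  node4 = neg(-32) = 32
  node5 = max2(8, 32) = 32
  node7 = absv(32) = 32
  node8 = absv(8) = 8
  node10 = min2(8, 32) = 8
  node11 = mul(8, 8) = 64
  node14 = add(64, 32) = 96

Second demand — change propagation:
  no demanded computation ever read input1, so the edit dirties nothing and nothing runs.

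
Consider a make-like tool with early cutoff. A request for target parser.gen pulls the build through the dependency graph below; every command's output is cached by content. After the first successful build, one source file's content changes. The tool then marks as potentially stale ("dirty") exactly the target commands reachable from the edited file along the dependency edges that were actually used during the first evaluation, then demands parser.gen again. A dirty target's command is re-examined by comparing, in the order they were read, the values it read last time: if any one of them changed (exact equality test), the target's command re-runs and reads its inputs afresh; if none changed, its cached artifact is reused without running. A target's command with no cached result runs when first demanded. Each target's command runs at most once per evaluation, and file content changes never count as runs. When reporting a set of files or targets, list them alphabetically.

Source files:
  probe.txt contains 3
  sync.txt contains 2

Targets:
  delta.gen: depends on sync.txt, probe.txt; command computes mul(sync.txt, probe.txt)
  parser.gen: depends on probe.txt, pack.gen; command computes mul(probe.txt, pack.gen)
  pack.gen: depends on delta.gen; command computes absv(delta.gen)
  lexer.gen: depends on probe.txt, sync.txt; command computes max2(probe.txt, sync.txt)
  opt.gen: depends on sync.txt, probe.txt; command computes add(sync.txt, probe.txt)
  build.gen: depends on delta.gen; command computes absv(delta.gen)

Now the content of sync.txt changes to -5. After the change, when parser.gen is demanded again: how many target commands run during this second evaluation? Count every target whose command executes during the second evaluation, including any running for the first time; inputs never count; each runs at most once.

First demand of the output computes:
  delta.gen = mul(2, 3) = 6
  pack.gen = absv(6) = 6
  parser.gen = mul(3, 6) = 18

After the edit, cleaning proceeds:
  delta.gen: a read changed (sync.txt 2->-5) — executes, giving -15.
  pack.gen: a read changed (delta.gen 6->-15) — executes, giving 15.
  parser.gen: a read changed (pack.gen 6->15) — executes, giving 45.

3 target commands run: delta.gen, pack.gen, parser.gen.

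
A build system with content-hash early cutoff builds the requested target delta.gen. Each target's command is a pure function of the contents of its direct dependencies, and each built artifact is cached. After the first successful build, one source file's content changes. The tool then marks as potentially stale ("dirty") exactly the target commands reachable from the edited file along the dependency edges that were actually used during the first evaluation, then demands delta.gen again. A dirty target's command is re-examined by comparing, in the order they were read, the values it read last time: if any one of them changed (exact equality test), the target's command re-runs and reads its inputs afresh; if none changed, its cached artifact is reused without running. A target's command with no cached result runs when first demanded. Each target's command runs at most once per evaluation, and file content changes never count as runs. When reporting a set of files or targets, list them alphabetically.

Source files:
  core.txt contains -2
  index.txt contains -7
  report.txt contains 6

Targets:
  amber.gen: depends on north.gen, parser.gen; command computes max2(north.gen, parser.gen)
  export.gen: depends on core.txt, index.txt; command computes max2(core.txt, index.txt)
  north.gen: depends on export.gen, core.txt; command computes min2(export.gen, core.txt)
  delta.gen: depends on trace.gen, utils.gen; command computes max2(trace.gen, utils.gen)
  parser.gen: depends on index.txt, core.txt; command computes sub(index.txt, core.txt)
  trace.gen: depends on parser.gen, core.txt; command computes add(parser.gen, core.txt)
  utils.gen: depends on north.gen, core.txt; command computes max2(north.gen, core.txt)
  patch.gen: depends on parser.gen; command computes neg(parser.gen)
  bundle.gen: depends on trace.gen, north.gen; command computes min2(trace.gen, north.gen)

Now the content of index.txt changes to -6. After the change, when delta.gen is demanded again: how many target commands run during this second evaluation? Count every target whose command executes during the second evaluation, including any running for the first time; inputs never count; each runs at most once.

First evaluation (everything demanded from the output):
  export.gen = max2(-2, -7) = -2
  north.gen = min2(-2, -2) = -2
  parser.gen = sub(-7, -2) = -5
  trace.gen = add(-5, -2) = -7
  utils.gen = max2(-2, -2) = -2
  delta.gen = max2(-7, -2) = -2

Propagation after the edit:
  export.gen: runs — index.txt -7->-6; result -2 (same value as before).
  north.gen: checked — values it read are unchanged (export.gen unchanged, core.txt unchanged); reused cached -2 without running.
  parser.gen: runs — index.txt -7->-6; result -4.
  trace.gen: runs — parser.gen -5->-4; result -6.
  utils.gen: checked — values it read are unchanged (north.gen unchanged, core.txt unchanged); reused cached -2 without running.
  delta.gen: runs — trace.gen -7->-6; result -2 (same value as before).

Key observation: the cutoff stops propagation at north.gen — its inputs' values are unchanged, so it reuses its cache.

Target commands that run: delta.gen, export.gen, parser.gen, trace.gen — 4 in total.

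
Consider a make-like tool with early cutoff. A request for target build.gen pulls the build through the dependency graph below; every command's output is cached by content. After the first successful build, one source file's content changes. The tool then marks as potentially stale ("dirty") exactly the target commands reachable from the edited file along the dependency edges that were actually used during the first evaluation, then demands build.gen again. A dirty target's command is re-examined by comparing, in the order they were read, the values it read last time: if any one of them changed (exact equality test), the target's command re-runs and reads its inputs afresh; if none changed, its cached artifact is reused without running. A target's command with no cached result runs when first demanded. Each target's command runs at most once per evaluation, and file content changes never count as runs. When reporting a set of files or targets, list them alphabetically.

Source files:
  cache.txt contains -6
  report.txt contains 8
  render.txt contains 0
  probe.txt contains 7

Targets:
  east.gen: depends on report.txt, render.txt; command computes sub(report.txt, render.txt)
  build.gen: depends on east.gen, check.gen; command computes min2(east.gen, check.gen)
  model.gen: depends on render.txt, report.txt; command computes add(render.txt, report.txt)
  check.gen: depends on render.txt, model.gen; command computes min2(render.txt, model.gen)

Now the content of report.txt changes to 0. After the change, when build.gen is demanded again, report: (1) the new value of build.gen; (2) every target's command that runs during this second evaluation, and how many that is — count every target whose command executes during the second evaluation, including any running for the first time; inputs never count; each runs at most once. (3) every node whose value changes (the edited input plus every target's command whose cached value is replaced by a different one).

Demanding build.gen again yields 0.
4 target commands run: build.gen, check.gen, east.gen, model.gen.
The nodes whose values change: east.gen, model.gen, report.txt.

First demand of the output computes:
  east.gen = sub(8, 0) = 8
  model.gen = add(0, 8) = 8
  check.gen = min2(0, 8) = 0
  build.gen = min2(8, 0) = 0

After the edit, cleaning proceeds:
  east.gen: a read changed (report.txt 8->0) — executes, giving 0.
  model.gen: a read changed (report.txt 8->0) — executes, giving 0.
  check.gen: a read changed (model.gen 8->0) — executes, giving 0 — identical to its old value.
  build.gen: a read changed (east.gen 8->0) — executes, giving 0 — identical to its old value.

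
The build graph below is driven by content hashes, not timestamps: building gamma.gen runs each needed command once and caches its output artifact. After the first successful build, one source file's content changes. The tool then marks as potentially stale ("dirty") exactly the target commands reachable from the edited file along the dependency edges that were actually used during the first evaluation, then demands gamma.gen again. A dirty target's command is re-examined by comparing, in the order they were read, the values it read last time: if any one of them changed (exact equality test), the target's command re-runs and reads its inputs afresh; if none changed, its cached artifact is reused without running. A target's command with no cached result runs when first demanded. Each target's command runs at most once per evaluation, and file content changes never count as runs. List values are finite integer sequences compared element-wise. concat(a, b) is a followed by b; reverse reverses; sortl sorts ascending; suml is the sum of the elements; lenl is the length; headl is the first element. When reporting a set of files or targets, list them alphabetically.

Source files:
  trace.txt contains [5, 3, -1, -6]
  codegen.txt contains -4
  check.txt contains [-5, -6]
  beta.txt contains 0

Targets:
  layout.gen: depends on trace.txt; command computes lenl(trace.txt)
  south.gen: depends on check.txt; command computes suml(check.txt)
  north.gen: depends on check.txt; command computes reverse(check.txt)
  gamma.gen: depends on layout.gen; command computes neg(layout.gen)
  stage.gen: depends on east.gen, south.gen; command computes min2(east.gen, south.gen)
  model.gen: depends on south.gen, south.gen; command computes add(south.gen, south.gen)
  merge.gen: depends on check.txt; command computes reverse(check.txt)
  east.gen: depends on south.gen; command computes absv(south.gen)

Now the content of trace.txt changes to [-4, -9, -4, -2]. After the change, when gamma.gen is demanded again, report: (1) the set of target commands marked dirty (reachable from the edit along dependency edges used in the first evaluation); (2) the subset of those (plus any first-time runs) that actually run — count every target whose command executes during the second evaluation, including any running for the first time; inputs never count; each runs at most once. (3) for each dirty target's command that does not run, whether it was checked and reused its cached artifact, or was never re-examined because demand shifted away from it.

Initial pass — values computed on the first demand:
  layout.gen = lenl([5, 3, -1, -6]) = 4
  gamma.gen = neg(4) = -4

Second demand — change propagation:
  layout.gen: re-runs because trace.txt [5, 3, -1, -6]->[-4, -9, -4, -2]; new result 4 (unchanged).
  gamma.gen: re-examined; everything it read last time is the same (layout.gen unchanged) — cache -4 kept, no run.

The important point: layout.gen recomputes to an identical value, and the output ends up unchanged.

Dirty set: gamma.gen, layout.gen.
Run set: layout.gen (1 run).
Re-examined without running (cache reused): gamma.gen.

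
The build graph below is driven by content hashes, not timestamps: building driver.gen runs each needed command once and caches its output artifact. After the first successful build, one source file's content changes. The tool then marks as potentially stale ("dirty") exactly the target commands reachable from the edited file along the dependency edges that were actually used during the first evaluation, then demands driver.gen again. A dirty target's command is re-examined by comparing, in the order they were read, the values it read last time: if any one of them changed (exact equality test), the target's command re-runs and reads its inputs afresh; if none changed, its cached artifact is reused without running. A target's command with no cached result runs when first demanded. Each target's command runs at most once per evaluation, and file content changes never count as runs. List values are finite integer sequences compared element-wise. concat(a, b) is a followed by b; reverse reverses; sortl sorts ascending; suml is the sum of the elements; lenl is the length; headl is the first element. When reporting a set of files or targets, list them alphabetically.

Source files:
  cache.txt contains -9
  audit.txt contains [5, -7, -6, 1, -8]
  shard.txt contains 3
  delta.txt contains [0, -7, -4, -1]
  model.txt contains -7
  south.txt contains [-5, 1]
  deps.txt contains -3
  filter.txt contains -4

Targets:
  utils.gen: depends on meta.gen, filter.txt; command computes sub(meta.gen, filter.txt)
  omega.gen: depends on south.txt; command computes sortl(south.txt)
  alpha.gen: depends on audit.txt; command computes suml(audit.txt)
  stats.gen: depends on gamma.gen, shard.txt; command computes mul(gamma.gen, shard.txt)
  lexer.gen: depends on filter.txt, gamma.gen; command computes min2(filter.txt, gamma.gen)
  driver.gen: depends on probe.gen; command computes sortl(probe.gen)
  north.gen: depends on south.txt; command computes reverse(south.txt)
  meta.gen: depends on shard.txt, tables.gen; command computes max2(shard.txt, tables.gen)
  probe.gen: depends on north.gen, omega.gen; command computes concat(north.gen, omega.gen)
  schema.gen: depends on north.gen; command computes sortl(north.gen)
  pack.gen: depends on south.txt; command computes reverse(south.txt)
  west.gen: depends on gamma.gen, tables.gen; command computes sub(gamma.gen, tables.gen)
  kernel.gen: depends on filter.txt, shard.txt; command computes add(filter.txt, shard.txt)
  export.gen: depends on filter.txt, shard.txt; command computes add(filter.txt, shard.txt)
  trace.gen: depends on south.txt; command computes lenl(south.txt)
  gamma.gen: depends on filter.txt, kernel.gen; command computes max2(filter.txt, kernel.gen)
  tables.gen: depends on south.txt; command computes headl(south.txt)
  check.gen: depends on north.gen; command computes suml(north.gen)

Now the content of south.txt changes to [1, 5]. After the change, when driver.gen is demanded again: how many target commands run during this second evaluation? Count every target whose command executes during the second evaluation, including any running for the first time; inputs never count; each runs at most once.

Initial pass — values computed on the first demand:
  north.gen = reverse([-5, 1]) = [1, -5]
  omega.gen = sortl([-5, 1]) = [-5, 1]
  probe.gen = concat([1, -5], [-5, 1]) = [1, -5, -5, 1]
  driver.gen = sortl([1, -5, -5, 1]) = [-5, -5, 1, 1]

Second demand — change propagation:
  north.gen: re-runs because south.txt [-5, 1]->[1, 5]; new result [5, 1].
  omega.gen: re-runs because south.txt [-5, 1]->[1, 5]; new result [1, 5].
  probe.gen: re-runs because north.gen [1, -5]->[5, 1]; omega.gen [-5, 1]->[1, 5]; new result [5, 1, 1, 5].
  driver.gen: re-runs because probe.gen [1, -5, -5, 1]->[5, 1, 1, 5]; new result [1, 1, 5, 5].

Run set: driver.gen, north.gen, omega.gen, probe.gen (4 run).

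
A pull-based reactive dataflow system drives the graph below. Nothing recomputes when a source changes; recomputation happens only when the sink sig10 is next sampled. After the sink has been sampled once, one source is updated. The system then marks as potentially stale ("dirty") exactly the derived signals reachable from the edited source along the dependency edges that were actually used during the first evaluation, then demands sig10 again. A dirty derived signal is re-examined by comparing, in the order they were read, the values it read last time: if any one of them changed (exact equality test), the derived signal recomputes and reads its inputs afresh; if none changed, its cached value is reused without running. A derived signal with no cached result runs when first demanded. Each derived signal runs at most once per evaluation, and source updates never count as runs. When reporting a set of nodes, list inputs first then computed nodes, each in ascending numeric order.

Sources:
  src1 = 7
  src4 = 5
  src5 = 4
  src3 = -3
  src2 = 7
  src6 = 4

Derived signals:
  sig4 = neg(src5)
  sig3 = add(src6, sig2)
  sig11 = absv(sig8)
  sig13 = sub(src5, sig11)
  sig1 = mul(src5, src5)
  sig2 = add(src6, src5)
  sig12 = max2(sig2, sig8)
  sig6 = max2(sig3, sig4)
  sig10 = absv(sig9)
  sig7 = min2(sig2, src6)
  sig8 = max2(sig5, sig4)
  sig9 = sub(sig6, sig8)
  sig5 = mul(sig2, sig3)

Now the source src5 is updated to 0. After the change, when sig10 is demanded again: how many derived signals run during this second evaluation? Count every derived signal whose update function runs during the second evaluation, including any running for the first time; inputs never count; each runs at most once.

First evaluation (everything demanded from the output):
  sig2 = add(4, 4) = 8
  sig3 = add(4, 8) = 12
  sig4 = neg(4) = -4
  sig5 = mul(8, 12) = 96
  sig6 = max2(12, -4) = 12
  sig8 = max2(96, -4) = 96
  sig9 = sub(12, 96) = -84
  sig10 = absv(-84) = 84

Propagation after the edit:
  sig2: runs — src5 4->0; result 4.
  sig3: runs — sig2 8->4; result 8.
  sig4: runs — src5 4->0; result 0.
  sig5: runs — sig2 8->4; sig3 12->8; result 32.
  sig6: runs — sig3 12->8; sig4 -4->0; result 8.
  sig8: runs — sig5 96->32; sig4 -4->0; result 32.
  sig9: runs — sig6 12->8; sig8 96->32; result -24.
  sig10: runs — sig9 -84->-24; result 24.

Derived signals that run: sig2, sig3, sig4, sig5, sig6, sig8, sig9, sig10 — 8 in total.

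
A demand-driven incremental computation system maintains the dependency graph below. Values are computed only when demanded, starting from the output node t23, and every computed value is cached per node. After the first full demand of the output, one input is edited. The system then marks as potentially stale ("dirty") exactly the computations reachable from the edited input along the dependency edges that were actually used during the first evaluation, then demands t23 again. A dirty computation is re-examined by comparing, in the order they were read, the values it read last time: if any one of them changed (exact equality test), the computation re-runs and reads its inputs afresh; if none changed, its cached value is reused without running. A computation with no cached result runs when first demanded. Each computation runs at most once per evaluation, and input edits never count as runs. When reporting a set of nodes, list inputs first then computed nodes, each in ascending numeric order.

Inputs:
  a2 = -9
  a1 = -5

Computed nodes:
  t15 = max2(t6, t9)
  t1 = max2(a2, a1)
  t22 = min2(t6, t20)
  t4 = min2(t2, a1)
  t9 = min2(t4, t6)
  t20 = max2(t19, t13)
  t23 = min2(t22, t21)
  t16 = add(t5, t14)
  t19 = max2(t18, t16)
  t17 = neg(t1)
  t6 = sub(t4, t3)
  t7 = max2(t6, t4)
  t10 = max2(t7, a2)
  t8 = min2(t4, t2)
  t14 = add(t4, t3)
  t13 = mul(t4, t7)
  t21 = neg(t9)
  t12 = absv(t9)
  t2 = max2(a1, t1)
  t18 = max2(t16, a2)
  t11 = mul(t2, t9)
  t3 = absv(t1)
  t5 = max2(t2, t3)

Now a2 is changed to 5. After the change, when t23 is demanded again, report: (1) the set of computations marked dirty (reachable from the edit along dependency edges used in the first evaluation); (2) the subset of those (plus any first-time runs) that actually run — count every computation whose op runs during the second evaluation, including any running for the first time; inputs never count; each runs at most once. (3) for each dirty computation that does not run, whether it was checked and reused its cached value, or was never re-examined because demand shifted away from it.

Marked dirty: t1, t2, t3, t4, t5, t6, t7, t9, t13, t14, t16, t18, t19, t20, t21, t22, t23.
Computations that run: t1, t2, t3, t4, t5, t18 — 6 in total.
Checked but reused from cache: t6, t7, t9, t13, t14, t16, t19, t20, t21, t22, t23.
Key observation: the cutoff stops propagation at t6 — its inputs' values are unchanged, so it reuses its cache.

First evaluation (everything demanded from the output):
  t1 = max2(-9, -5) = -5
  t2 = max2(-5, -5) = -5
  t3 = absv(-5) = 5
  t4 = min2(-5, -5) = -5
  t5 = max2(-5, 5) = 5
  t6 = sub(-5, 5) = -10
  t7 = max2(-10, -5) = -5
  t9 = min2(-5, -10) = -10
  t13 = mul(-5, -5) = 25
  t14 = add(-5, 5) = 0
  t16 = add(5, 0) = 5
  t18 = max2(5, -9) = 5
  t19 = max2(5, 5) = 5
  t20 = max2(5, 25) = 25
  t21 = neg(-10) = 10
  t22 = min2(-10, 25) = -10
  t23 = min2(-10, 10) = -10

Propagation after the edit:
  t1: runs — a2 -9->5; result 5.
  t2: runs — t1 -5->5; result 5.
  t3: runs — t1 -5->5; result 5 (same value as before).
  t4: runs — t2 -5->5; result -5 (same value as before).
  t5: runs — t2 -5->5; result 5 (same value as before).
  t6: checked — values it read are unchanged (t4 unchanged, t3 unchanged); reused cached -10 without running.
  t7: checked — values it read are unchanged (t6 unchanged, t4 unchanged); reused cached -5 without running.
  t9: checked — values it read are unchanged (t4 unchanged, t6 unchanged); reused cached -10 without running.
  t13: checked — values it read are unchanged (t4 unchanged, t7 unchanged); reused cached 25 without running.
  t14: checked — values it read are unchanged (t4 unchanged, t3 unchanged); reused cached 0 without running.
  t16: checked — values it read are unchanged (t5 unchanged, t14 unchanged); reused cached 5 without running.
  t18: runs — a2 -9->5; result 5 (same value as before).
  t19: checked — values it read are unchanged (t18 unchanged, t16 unchanged); reused cached 5 without running.
  t20: checked — values it read are unchanged (t19 unchanged, t13 unchanged); reused cached 25 without running.
  t21: checked — values it read are unchanged (t9 unchanged); reused cached 10 without running.
  t22: checked — values it read are unchanged (t6 unchanged, t20 unchanged); reused cached -10 without running.
  t23: checked — values it read are unchanged (t22 unchanged, t21 unchanged); reused cached -10 without running.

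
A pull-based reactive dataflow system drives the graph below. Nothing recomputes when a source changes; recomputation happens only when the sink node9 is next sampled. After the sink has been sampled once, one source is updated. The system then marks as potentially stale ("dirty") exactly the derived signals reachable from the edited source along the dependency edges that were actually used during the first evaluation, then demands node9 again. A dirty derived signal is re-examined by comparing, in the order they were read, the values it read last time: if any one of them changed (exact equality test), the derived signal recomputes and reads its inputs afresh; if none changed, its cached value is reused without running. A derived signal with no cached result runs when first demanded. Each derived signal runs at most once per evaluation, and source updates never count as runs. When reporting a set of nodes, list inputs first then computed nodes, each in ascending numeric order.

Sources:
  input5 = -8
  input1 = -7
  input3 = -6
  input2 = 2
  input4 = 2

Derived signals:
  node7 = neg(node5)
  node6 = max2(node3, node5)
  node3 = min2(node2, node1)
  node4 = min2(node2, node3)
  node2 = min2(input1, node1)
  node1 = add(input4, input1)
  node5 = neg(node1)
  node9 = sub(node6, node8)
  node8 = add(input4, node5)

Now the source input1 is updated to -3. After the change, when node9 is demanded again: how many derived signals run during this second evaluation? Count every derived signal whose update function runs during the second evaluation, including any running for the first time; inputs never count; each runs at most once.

Derived signals that run: node1, node2, node3, node5, node6, node8, node9 — 7 in total.

First evaluation (everything demanded from the output):
  node1 = add(2, -7) = -5
  node2 = min2(-7, -5) = -7
  node3 = min2(-7, -5) = -7
  node5 = neg(-5) = 5
  node6 = max2(-7, 5) = 5
  node8 = add(2, 5) = 7
  node9 = sub(5, 7) = -2

Propagation after the edit:
  node1: runs — input1 -7->-3; result -1.
  node2: runs — input1 -7->-3; node1 -5->-1; result -3.
  node3: runs — node2 -7->-3; node1 -5->-1; result -3.
  node5: runs — node1 -5->-1; result 1.
  node6: runs — node3 -7->-3; node5 5->1; result 1.
  node8: runs — node5 5->1; result 3.
  node9: runs — node6 5->1; node8 7->3; result -2 (same value as before).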